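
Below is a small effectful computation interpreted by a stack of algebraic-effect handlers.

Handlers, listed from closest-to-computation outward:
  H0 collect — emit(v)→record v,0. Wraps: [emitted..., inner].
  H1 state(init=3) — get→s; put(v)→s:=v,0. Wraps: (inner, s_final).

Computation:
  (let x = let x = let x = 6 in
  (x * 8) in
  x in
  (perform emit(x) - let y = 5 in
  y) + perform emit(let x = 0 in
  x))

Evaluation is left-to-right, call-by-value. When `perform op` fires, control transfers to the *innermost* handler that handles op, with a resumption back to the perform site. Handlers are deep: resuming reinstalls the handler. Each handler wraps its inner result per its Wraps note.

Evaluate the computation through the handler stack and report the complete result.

Evaluation trace:
emit(48) @ H0 ⇒ out+=48
emit(0) @ H0 ⇒ out+=0
H0 returns [48, 0, -5]
H1 returns ([48, 0, -5], 3)
= ([48, 0, -5], 3)

Answer: ([48, 0, -5], 3)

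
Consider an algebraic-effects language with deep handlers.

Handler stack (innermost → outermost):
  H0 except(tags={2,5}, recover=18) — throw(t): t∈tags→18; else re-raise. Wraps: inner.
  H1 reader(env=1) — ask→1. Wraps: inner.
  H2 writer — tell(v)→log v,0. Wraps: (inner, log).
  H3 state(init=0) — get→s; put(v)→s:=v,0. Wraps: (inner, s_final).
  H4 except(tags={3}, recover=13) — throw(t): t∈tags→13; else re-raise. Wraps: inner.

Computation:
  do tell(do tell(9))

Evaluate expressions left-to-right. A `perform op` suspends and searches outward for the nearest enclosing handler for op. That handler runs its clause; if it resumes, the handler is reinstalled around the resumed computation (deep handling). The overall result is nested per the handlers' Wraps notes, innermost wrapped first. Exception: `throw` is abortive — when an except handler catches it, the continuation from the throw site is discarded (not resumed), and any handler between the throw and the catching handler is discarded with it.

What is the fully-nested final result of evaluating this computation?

Answer: ((0, (9, 0)), 0)

Working:
tell(9) @ H2 ⇒ log+=9
tell(0) @ H2 ⇒ log+=0
H0 returns 0
H1 returns 0
H2 returns (0, (9, 0))
H3 returns ((0, (9, 0)), 0)
H4 returns ((0, (9, 0)), 0)
= ((0, (9, 0)), 0)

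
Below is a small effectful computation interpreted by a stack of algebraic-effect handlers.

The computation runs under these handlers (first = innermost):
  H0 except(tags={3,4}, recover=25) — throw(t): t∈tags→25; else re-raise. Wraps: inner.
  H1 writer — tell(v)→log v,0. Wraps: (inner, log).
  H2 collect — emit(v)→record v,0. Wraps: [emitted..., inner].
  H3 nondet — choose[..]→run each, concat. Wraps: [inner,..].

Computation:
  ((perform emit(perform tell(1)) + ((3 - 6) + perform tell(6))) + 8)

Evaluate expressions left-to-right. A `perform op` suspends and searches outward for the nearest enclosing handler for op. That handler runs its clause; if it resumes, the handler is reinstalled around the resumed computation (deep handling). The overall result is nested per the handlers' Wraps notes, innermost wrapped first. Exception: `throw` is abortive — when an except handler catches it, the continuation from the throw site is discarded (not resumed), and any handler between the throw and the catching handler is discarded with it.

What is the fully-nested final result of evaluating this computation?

Working:
tell(1) @ H1 ⇒ log+=1
emit(0) @ H2 ⇒ out+=0
tell(6) @ H1 ⇒ log+=6
H0 returns 5
H1 returns (5, (1, 6))
H2 returns [0, (5, (1, 6))]
H3 returns [[0, (5, (1, 6))]]
= [[0, (5, (1, 6))]]

Answer: [[0, (5, (1, 6))]]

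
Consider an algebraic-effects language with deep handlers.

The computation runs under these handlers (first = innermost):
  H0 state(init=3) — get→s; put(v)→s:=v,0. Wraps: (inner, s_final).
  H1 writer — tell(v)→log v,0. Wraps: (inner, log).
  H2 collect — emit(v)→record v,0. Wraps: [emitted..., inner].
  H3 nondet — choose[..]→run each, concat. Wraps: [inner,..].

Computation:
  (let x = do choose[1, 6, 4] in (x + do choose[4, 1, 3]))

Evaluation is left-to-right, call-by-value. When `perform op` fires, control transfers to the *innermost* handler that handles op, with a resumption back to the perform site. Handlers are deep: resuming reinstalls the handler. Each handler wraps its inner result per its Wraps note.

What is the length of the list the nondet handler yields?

Working:
choose[1, 6, 4] @ H3
  branch[0] choose=1:
    choose[4, 1, 3] @ H3
      branch[0] choose=4:
        H0 returns (5, 3)
        H1 returns ((5, 3), ())
        H2 returns [((5, 3), ())]
        H3 returns [[((5, 3), ())]]
      branch[1] choose=1:
        H0 returns (2, 3)
        H1 returns ((2, 3), ())
        H2 returns [((2, 3), ())]
        H3 returns [[((2, 3), ())]]
      branch[2] choose=3:
        H0 returns (4, 3)
        H1 returns ((4, 3), ())
        H2 returns [((4, 3), ())]
        H3 returns [[((4, 3), ())]]
  branch[1] choose=6:
    choose[4, 1, 3] @ H3
      branch[0] choose=4:
        H0 returns (10, 3)
        H1 returns ((10, 3), ())
        H2 returns [((10, 3), ())]
        H3 returns [[((10, 3), ())]]
      branch[1] choose=1:
        H0 returns (7, 3)
        H1 returns ((7, 3), ())
        H2 returns [((7, 3), ())]
        H3 returns [[((7, 3), ())]]
      branch[2] choose=3:
        H0 returns (9, 3)
        H1 returns ((9, 3), ())
        H2 returns [((9, 3), ())]
        H3 returns [[((9, 3), ())]]
  branch[2] choose=4:
    choose[4, 1, 3] @ H3
      branch[0] choose=4:
        H0 returns (8, 3)
        H1 returns ((8, 3), ())
        H2 returns [((8, 3), ())]
        H3 returns [[((8, 3), ())]]
      branch[1] choose=1:
        H0 returns (5, 3)
        H1 returns ((5, 3), ())
        H2 returns [((5, 3), ())]
        H3 returns [[((5, 3), ())]]
      branch[2] choose=3:
        H0 returns (7, 3)
        H1 returns ((7, 3), ())
        H2 returns [((7, 3), ())]
        H3 returns [[((7, 3), ())]]
= [[((5, 3), ())], [((2, 3), ())], [((4, 3), ())], [((10, 3), ())], [((7, 3), ())], [((9, 3), ())], [((8, 3), ())], [((5, 3), ())], [((7, 3), ())]]

Answer: 9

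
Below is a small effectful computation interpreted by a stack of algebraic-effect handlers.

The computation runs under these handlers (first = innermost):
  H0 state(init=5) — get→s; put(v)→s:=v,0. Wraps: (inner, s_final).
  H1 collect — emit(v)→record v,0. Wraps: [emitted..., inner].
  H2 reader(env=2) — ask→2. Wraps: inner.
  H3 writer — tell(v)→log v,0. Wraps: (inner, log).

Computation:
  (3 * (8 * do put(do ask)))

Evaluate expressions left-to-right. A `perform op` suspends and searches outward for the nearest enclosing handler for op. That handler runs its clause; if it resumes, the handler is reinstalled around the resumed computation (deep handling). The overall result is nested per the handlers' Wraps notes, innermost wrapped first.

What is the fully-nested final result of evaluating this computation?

Answer: ([(0, 2)], ())

Working:
ask @ H2 ⇒ 2
put(2) @ H0 ⇒ s:=2
H0 returns (0, 2)
H1 returns [(0, 2)]
H2 returns [(0, 2)]
H3 returns ([(0, 2)], ())
= ([(0, 2)], ())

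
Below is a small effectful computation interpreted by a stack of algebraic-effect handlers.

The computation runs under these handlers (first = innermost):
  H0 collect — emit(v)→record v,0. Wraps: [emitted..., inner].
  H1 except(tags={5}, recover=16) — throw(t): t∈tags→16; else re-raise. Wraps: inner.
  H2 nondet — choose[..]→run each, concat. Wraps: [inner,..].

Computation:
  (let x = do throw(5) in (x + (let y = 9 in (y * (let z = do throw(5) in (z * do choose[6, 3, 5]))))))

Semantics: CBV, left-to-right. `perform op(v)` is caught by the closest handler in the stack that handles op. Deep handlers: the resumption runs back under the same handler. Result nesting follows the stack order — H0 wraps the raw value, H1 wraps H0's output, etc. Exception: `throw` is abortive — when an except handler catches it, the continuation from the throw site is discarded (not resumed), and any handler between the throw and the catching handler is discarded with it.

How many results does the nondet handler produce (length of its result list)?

Step-by-step:
throw(5) @ H1 caught ⇒ 16
H2 returns [16]
= [16]

Answer: 1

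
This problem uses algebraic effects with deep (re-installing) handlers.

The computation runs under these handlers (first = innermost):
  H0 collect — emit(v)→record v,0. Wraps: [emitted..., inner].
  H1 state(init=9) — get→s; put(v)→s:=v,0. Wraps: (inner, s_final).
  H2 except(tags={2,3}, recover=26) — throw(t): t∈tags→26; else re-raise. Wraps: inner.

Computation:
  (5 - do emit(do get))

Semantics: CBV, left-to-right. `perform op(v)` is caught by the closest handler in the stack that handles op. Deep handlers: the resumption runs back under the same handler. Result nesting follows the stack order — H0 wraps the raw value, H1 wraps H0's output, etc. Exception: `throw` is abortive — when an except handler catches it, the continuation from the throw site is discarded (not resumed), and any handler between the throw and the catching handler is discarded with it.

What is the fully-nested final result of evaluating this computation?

Answer: ([9, 5], 9)

Working:
get @ H1 ⇒ 9
emit(9) @ H0 ⇒ out+=9
H0 returns [9, 5]
H1 returns ([9, 5], 9)
H2 returns ([9, 5], 9)
= ([9, 5], 9)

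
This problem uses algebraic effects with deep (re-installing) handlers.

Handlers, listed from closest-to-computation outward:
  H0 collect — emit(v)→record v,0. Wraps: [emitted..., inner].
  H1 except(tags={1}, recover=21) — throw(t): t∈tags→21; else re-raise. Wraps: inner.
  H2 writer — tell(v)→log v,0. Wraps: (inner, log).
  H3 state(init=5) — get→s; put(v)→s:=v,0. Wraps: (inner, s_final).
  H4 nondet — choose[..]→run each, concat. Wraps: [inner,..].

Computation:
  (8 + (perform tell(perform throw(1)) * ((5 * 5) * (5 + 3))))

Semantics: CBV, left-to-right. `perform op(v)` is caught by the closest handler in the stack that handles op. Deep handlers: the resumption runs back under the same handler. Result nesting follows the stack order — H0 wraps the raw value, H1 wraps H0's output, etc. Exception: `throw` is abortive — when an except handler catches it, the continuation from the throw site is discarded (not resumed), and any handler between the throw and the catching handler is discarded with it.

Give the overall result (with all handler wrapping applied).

Working:
throw(1) @ H1 caught ⇒ 21
H2 returns (21, ())
H3 returns ((21, ()), 5)
H4 returns [((21, ()), 5)]
= [((21, ()), 5)]

Answer: [((21, ()), 5)]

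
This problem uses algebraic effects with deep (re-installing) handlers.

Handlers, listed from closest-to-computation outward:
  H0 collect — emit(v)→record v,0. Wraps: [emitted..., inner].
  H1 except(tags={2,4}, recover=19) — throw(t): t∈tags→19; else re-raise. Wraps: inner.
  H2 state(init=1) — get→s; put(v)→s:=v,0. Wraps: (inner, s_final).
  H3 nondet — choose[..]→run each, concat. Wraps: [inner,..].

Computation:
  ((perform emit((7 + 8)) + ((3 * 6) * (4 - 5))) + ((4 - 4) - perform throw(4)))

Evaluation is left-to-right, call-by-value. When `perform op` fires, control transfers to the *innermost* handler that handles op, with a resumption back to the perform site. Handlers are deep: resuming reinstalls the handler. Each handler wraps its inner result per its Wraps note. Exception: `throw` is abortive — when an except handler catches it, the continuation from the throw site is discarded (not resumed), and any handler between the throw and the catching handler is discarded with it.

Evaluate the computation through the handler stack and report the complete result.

Answer: [(19, 1)]

Evaluation trace:
emit(15) @ H0 ⇒ out+=15
throw(4) @ H1 caught ⇒ 19
H2 returns (19, 1)
H3 returns [(19, 1)]
= [(19, 1)]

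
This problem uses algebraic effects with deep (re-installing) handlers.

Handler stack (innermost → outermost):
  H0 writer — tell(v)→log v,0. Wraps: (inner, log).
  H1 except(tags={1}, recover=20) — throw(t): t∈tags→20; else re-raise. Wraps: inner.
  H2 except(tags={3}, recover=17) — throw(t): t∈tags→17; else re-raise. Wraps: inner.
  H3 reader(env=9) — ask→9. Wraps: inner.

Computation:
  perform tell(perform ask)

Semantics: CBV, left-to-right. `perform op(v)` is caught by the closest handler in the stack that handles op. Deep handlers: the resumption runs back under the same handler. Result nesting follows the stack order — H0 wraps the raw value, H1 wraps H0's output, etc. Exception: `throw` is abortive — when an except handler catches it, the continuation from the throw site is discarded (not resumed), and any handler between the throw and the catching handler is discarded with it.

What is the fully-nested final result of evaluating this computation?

Answer: (0, (9))

Step-by-step:
ask @ H3 ⇒ 9
tell(9) @ H0 ⇒ log+=9
H0 returns (0, (9))
H1 returns (0, (9))
H2 returns (0, (9))
H3 returns (0, (9))
= (0, (9))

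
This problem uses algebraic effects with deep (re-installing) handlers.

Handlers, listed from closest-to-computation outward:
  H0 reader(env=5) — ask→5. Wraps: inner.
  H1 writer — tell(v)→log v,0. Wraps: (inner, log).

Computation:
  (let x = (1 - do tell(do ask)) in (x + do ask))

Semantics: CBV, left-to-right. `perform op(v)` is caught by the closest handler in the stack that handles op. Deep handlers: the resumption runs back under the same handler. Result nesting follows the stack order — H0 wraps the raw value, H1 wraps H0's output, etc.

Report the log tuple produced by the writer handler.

Evaluation trace:
ask @ H0 ⇒ 5
tell(5) @ H1 ⇒ log+=5
ask @ H0 ⇒ 5
H0 returns 6
H1 returns (6, (5))
= (6, (5))

Answer: (5)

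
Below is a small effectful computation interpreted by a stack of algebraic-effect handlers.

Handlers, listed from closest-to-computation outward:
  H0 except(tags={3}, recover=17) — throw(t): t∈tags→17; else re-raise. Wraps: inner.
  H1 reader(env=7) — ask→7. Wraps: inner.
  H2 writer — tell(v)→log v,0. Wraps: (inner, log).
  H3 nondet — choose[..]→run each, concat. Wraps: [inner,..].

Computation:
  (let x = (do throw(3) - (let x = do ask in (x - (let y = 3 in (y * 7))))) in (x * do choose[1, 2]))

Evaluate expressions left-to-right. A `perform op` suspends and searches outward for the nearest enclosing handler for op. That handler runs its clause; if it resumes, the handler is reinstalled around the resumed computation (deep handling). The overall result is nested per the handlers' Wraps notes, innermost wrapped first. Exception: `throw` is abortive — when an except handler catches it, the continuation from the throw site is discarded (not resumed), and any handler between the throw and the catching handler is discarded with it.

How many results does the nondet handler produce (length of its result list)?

Answer: 1

Step-by-step:
throw(3) @ H0 caught ⇒ 17
H1 returns 17
H2 returns (17, ())
H3 returns [(17, ())]
= [(17, ())]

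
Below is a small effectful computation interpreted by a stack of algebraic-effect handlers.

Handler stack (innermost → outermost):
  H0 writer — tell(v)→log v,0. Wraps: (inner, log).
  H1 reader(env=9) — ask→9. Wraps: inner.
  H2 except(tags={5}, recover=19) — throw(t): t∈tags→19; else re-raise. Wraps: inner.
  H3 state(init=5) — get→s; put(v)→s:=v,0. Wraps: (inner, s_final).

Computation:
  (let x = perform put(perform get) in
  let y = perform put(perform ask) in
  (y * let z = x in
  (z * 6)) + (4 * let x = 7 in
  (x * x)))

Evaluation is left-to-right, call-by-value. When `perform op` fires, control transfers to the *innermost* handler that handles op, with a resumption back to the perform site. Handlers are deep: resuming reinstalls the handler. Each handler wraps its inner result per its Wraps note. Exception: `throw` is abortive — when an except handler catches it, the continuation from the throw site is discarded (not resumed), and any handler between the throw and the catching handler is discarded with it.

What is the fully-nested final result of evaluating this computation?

Answer: ((196, ()), 9)

Step-by-step:
get @ H3 ⇒ 5
put(5) @ H3 ⇒ s:=5
ask @ H1 ⇒ 9
put(9) @ H3 ⇒ s:=9
H0 returns (196, ())
H1 returns (196, ())
H2 returns (196, ())
H3 returns ((196, ()), 9)
= ((196, ()), 9)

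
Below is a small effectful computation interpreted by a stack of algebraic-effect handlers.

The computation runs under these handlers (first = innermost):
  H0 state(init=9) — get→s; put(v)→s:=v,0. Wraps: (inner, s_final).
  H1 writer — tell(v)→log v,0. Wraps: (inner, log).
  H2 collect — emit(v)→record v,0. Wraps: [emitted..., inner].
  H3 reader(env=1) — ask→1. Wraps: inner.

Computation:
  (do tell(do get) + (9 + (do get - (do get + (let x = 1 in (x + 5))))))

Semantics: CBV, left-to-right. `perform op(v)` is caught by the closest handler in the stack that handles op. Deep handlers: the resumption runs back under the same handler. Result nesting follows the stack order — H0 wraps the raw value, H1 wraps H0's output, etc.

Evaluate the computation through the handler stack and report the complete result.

Evaluation trace:
get @ H0 ⇒ 9
tell(9) @ H1 ⇒ log+=9
get @ H0 ⇒ 9
get @ H0 ⇒ 9
H0 returns (3, 9)
H1 returns ((3, 9), (9))
H2 returns [((3, 9), (9))]
H3 returns [((3, 9), (9))]
= [((3, 9), (9))]

Answer: [((3, 9), (9))]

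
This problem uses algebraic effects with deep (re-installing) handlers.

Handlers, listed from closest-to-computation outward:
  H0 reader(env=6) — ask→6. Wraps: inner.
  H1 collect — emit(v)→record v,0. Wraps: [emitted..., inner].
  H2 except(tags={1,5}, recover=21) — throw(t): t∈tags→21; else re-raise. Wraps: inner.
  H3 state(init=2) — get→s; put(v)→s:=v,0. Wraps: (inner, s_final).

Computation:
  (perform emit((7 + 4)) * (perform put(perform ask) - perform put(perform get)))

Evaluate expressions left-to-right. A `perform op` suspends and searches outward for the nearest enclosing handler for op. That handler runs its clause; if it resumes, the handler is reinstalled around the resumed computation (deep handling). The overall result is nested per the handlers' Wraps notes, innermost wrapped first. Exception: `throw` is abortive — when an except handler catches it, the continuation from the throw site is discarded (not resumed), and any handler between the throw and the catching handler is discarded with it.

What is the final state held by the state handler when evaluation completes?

Answer: 6

Step-by-step:
emit(11) @ H1 ⇒ out+=11
ask @ H0 ⇒ 6
put(6) @ H3 ⇒ s:=6
get @ H3 ⇒ 6
put(6) @ H3 ⇒ s:=6
H0 returns 0
H1 returns [11, 0]
H2 returns [11, 0]
H3 returns ([11, 0], 6)
= ([11, 0], 6)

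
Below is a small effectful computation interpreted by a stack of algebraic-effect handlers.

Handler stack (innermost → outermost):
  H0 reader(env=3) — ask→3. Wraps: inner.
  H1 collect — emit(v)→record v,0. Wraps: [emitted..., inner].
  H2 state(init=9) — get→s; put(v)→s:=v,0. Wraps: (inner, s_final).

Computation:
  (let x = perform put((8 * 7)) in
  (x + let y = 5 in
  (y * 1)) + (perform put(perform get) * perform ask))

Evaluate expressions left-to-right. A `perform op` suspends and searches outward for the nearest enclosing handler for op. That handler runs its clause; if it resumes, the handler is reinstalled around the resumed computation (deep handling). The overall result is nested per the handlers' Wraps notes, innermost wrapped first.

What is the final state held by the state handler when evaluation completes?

Evaluation trace:
put(56) @ H2 ⇒ s:=56
get @ H2 ⇒ 56
put(56) @ H2 ⇒ s:=56
ask @ H0 ⇒ 3
H0 returns 5
H1 returns [5]
H2 returns ([5], 56)
= ([5], 56)

Answer: 56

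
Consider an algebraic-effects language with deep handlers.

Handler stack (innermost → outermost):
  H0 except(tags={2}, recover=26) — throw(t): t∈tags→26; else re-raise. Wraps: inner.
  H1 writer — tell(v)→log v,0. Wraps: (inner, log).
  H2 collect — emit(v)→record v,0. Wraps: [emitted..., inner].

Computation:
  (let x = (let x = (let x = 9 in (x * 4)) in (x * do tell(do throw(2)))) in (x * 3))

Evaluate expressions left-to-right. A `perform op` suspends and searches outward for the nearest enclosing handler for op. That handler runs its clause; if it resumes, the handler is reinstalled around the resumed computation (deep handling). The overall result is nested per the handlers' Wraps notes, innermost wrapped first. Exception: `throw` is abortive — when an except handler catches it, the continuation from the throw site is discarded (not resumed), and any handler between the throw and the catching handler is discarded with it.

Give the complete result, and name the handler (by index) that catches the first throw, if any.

Working:
throw(2) @ H0 caught ⇒ 26
H1 returns (26, ())
H2 returns [(26, ())]
= [(26, ())]

Answer: [(26, ())] ; first throw caught by: H0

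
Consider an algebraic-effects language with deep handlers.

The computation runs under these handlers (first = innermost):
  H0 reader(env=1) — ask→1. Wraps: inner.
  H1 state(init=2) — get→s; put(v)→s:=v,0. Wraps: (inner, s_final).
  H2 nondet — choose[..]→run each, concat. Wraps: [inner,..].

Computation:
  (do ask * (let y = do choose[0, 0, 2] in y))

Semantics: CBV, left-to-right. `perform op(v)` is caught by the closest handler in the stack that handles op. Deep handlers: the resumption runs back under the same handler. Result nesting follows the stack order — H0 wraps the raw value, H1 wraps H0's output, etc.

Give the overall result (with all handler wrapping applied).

Answer: [(0, 2), (0, 2), (2, 2)]

Working:
ask @ H0 ⇒ 1
choose[0, 0, 2] @ H2
  branch[0] choose=0:
    H0 returns 0
    H1 returns (0, 2)
    H2 returns [(0, 2)]
  branch[1] choose=0:
    H0 returns 0
    H1 returns (0, 2)
    H2 returns [(0, 2)]
  branch[2] choose=2:
    H0 returns 2
    H1 returns (2, 2)
    H2 returns [(2, 2)]
= [(0, 2), (0, 2), (2, 2)]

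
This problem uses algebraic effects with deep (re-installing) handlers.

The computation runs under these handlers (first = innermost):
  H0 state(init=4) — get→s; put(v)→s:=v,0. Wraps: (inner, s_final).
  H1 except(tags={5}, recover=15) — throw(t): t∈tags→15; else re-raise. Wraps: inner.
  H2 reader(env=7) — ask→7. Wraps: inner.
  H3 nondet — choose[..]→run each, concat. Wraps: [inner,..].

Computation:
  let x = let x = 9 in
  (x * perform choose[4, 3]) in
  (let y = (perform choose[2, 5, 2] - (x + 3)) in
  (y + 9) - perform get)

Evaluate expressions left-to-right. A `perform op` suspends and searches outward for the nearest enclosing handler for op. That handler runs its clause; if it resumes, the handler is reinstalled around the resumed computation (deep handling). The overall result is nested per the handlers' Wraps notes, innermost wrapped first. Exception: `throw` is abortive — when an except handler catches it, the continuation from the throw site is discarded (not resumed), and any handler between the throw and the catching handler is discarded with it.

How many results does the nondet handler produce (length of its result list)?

Answer: 6

Working:
choose[4, 3] @ H3
  branch[0] choose=4:
    choose[2, 5, 2] @ H3
      branch[0] choose=2:
        get @ H0 ⇒ 4
        H0 returns (-32, 4)
        H1 returns (-32, 4)
        H2 returns (-32, 4)
        H3 returns [(-32, 4)]
      branch[1] choose=5:
        get @ H0 ⇒ 4
        H0 returns (-29, 4)
        H1 returns (-29, 4)
        H2 returns (-29, 4)
        H3 returns [(-29, 4)]
      branch[2] choose=2:
        get @ H0 ⇒ 4
        H0 returns (-32, 4)
        H1 returns (-32, 4)
        H2 returns (-32, 4)
        H3 returns [(-32, 4)]
  branch[1] choose=3:
    choose[2, 5, 2] @ H3
      branch[0] choose=2:
        get @ H0 ⇒ 4
        H0 returns (-23, 4)
        H1 returns (-23, 4)
        H2 returns (-23, 4)
        H3 returns [(-23, 4)]
      branch[1] choose=5:
        get @ H0 ⇒ 4
        H0 returns (-20, 4)
        H1 returns (-20, 4)
        H2 returns (-20, 4)
        H3 returns [(-20, 4)]
      branch[2] choose=2:
        get @ H0 ⇒ 4
        H0 returns (-23, 4)
        H1 returns (-23, 4)
        H2 returns (-23, 4)
        H3 returns [(-23, 4)]
= [(-32, 4), (-29, 4), (-32, 4), (-23, 4), (-20, 4), (-23, 4)]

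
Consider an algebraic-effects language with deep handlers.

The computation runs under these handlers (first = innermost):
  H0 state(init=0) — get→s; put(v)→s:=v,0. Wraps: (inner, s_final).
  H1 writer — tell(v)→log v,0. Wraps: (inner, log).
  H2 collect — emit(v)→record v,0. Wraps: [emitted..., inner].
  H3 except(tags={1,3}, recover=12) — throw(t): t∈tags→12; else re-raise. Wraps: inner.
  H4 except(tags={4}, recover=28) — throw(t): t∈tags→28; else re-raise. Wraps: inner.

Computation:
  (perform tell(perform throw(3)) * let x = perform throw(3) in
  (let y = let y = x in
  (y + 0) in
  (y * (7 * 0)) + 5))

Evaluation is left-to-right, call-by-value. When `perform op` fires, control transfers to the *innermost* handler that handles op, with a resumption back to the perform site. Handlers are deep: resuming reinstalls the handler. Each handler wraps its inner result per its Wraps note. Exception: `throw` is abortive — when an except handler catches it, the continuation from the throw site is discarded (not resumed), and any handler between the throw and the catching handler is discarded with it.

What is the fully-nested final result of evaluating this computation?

Answer: 12

Working:
throw(3) @ H3 caught ⇒ 12
H4 returns 12
= 12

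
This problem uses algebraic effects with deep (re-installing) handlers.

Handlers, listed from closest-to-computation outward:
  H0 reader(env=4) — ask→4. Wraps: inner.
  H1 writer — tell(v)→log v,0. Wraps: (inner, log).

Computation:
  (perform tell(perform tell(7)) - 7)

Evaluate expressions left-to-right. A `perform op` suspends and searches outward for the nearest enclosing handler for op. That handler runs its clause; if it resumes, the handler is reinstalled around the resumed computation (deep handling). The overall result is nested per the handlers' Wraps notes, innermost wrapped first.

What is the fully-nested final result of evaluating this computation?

Answer: (-7, (7, 0))

Working:
tell(7) @ H1 ⇒ log+=7
tell(0) @ H1 ⇒ log+=0
H0 returns -7
H1 returns (-7, (7, 0))
= (-7, (7, 0))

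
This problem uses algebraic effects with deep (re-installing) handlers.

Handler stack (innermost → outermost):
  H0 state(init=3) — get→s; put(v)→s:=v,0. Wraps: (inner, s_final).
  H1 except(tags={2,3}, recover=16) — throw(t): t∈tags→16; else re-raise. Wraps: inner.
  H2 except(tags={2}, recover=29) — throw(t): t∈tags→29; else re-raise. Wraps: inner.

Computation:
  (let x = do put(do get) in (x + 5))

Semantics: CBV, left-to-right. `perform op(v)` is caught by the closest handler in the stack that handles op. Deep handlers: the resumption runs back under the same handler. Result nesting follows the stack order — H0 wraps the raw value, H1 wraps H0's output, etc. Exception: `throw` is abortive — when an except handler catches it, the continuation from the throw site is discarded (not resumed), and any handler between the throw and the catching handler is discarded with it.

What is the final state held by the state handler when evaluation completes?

Answer: 3

Evaluation trace:
get @ H0 ⇒ 3
put(3) @ H0 ⇒ s:=3
H0 returns (5, 3)
H1 returns (5, 3)
H2 returns (5, 3)
= (5, 3)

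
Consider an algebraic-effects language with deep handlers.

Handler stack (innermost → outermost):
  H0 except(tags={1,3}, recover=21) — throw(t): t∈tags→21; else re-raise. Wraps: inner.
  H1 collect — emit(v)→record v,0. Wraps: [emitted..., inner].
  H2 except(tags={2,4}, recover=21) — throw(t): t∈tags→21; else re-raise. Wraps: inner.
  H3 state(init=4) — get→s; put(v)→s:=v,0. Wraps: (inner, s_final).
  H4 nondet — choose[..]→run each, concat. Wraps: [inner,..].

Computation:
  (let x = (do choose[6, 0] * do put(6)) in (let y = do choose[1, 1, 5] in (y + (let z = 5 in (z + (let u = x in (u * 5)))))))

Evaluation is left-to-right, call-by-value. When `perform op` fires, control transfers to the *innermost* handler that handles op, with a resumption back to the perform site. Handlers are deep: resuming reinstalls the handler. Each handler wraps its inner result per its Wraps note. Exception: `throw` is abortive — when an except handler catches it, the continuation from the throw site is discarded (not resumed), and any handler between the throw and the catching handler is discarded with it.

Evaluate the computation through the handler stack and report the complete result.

Answer: [([6], 6), ([6], 6), ([10], 6), ([6], 6), ([6], 6), ([10], 6)]

Evaluation trace:
choose[6, 0] @ H4
  branch[0] choose=6:
    put(6) @ H3 ⇒ s:=6
    choose[1, 1, 5] @ H4
      branch[0] choose=1:
        H0 returns 6
        H1 returns [6]
        H2 returns [6]
        H3 returns ([6], 6)
        H4 returns [([6], 6)]
      branch[1] choose=1:
        H0 returns 6
        H1 returns [6]
        H2 returns [6]
        H3 returns ([6], 6)
        H4 returns [([6], 6)]
      branch[2] choose=5:
        H0 returns 10
        H1 returns [10]
        H2 returns [10]
        H3 returns ([10], 6)
        H4 returns [([10], 6)]
  branch[1] choose=0:
    put(6) @ H3 ⇒ s:=6
    choose[1, 1, 5] @ H4
      branch[0] choose=1:
        H0 returns 6
        H1 returns [6]
        H2 returns [6]
        H3 returns ([6], 6)
        H4 returns [([6], 6)]
      branch[1] choose=1:
        H0 returns 6
        H1 returns [6]
        H2 returns [6]
        H3 returns ([6], 6)
        H4 returns [([6], 6)]
      branch[2] choose=5:
        H0 returns 10
        H1 returns [10]
        H2 returns [10]
        H3 returns ([10], 6)
        H4 returns [([10], 6)]
= [([6], 6), ([6], 6), ([10], 6), ([6], 6), ([6], 6), ([10], 6)]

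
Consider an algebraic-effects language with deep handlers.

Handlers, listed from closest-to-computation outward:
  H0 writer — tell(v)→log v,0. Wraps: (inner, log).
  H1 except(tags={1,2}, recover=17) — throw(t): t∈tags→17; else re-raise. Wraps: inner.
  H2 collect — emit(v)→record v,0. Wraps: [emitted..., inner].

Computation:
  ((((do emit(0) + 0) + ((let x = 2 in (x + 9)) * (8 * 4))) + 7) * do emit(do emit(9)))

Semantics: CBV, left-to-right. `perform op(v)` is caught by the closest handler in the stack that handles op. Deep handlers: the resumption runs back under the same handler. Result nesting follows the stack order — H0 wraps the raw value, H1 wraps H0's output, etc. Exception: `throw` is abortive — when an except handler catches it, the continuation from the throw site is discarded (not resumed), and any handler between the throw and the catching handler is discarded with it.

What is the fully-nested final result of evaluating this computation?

Answer: [0, 9, 0, (0, ())]

Step-by-step:
emit(0) @ H2 ⇒ out+=0
emit(9) @ H2 ⇒ out+=9
emit(0) @ H2 ⇒ out+=0
H0 returns (0, ())
H1 returns (0, ())
H2 returns [0, 9, 0, (0, ())]
= [0, 9, 0, (0, ())]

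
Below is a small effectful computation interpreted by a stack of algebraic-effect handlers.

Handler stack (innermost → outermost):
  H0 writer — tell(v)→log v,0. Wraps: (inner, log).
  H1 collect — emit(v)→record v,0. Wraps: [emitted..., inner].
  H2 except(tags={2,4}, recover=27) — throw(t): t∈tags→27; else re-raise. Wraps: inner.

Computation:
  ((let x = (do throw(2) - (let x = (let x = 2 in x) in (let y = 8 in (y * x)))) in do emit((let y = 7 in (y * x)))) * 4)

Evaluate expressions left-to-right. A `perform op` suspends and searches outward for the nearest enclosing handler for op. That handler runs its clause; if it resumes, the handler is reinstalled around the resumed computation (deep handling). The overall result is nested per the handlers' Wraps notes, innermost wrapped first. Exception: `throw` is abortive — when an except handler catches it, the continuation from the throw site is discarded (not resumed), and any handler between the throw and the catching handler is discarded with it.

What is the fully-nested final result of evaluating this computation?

Answer: 27

Working:
throw(2) @ H2 caught ⇒ 27
= 27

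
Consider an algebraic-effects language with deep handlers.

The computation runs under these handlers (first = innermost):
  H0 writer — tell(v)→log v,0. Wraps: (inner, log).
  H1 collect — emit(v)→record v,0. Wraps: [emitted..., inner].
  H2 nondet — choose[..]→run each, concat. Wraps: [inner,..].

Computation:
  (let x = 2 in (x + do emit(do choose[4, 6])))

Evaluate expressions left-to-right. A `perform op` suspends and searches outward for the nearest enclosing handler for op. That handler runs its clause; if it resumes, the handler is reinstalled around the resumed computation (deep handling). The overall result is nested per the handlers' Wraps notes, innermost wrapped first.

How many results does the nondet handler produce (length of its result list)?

Answer: 2

Evaluation trace:
choose[4, 6] @ H2
  branch[0] choose=4:
    emit(4) @ H1 ⇒ out+=4
    H0 returns (2, ())
    H1 returns [4, (2, ())]
    H2 returns [[4, (2, ())]]
  branch[1] choose=6:
    emit(6) @ H1 ⇒ out+=6
    H0 returns (2, ())
    H1 returns [6, (2, ())]
    H2 returns [[6, (2, ())]]
= [[4, (2, ())], [6, (2, ())]]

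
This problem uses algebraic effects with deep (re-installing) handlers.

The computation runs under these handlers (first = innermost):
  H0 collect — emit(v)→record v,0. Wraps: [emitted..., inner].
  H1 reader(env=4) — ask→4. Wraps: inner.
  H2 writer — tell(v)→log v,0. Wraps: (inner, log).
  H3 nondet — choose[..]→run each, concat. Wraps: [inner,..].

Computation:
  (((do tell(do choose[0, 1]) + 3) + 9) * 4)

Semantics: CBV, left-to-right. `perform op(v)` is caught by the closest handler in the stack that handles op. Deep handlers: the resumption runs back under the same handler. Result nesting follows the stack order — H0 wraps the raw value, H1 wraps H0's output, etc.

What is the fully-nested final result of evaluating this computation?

Answer: [([48], (0)), ([48], (1))]

Evaluation trace:
choose[0, 1] @ H3
  branch[0] choose=0:
    tell(0) @ H2 ⇒ log+=0
    H0 returns [48]
    H1 returns [48]
    H2 returns ([48], (0))
    H3 returns [([48], (0))]
  branch[1] choose=1:
    tell(1) @ H2 ⇒ log+=1
    H0 returns [48]
    H1 returns [48]
    H2 returns ([48], (1))
    H3 returns [([48], (1))]
= [([48], (0)), ([48], (1))]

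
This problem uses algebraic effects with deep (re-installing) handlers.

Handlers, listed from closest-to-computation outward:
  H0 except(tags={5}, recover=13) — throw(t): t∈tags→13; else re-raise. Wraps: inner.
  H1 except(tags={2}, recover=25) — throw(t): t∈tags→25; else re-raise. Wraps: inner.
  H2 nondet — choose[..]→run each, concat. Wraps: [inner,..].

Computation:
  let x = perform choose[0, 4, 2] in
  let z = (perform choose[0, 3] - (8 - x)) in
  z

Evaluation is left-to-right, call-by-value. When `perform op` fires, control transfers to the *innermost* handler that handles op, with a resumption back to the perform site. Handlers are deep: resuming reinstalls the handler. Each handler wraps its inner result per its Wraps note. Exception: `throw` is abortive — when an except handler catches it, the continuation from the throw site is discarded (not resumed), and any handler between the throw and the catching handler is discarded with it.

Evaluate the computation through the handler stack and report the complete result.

Evaluation trace:
choose[0, 4, 2] @ H2
  branch[0] choose=0:
    choose[0, 3] @ H2
      branch[0] choose=0:
        H0 returns -8
        H1 returns -8
        H2 returns [-8]
      branch[1] choose=3:
        H0 returns -5
        H1 returns -5
        H2 returns [-5]
  branch[1] choose=4:
    choose[0, 3] @ H2
      branch[0] choose=0:
        H0 returns -4
        H1 returns -4
        H2 returns [-4]
      branch[1] choose=3:
        H0 returns -1
        H1 returns -1
        H2 returns [-1]
  branch[2] choose=2:
    choose[0, 3] @ H2
      branch[0] choose=0:
        H0 returns -6
        H1 returns -6
        H2 returns [-6]
      branch[1] choose=3:
        H0 returns -3
        H1 returns -3
        H2 returns [-3]
= [-8, -5, -4, -1, -6, -3]

Answer: [-8, -5, -4, -1, -6, -3]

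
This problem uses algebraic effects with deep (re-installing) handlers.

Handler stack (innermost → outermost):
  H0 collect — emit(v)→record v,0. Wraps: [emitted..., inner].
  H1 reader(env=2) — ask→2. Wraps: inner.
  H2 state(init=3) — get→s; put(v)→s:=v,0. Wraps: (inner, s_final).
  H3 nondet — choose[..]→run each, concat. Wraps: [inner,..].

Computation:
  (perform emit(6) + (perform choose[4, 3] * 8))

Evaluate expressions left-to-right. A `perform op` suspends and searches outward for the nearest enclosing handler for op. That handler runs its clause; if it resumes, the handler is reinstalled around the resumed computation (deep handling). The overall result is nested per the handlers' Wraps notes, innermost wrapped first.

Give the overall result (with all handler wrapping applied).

Answer: [([6, 32], 3), ([6, 24], 3)]

Evaluation trace:
emit(6) @ H0 ⇒ out+=6
choose[4, 3] @ H3
  branch[0] choose=4:
    H0 returns [6, 32]
    H1 returns [6, 32]
    H2 returns ([6, 32], 3)
    H3 returns [([6, 32], 3)]
  branch[1] choose=3:
    H0 returns [6, 24]
    H1 returns [6, 24]
    H2 returns ([6, 24], 3)
    H3 returns [([6, 24], 3)]
= [([6, 32], 3), ([6, 24], 3)]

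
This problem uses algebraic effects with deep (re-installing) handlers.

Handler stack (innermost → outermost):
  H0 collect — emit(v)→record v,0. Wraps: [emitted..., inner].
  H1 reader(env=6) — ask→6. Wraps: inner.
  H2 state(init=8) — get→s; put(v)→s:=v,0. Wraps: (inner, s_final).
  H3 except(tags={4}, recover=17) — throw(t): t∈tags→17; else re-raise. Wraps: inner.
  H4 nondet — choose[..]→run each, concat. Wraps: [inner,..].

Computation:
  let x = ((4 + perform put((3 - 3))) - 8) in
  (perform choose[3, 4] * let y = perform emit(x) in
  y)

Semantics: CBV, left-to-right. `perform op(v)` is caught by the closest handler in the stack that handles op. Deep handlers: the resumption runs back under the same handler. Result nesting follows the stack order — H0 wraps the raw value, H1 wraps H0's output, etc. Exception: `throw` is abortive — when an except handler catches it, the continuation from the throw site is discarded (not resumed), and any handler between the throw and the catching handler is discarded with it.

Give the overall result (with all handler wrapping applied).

Answer: [([-4, 0], 0), ([-4, 0], 0)]

Working:
put(0) @ H2 ⇒ s:=0
choose[3, 4] @ H4
  branch[0] choose=3:
    emit(-4) @ H0 ⇒ out+=-4
    H0 returns [-4, 0]
    H1 returns [-4, 0]
    H2 returns ([-4, 0], 0)
    H3 returns ([-4, 0], 0)
    H4 returns [([-4, 0], 0)]
  branch[1] choose=4:
    emit(-4) @ H0 ⇒ out+=-4
    H0 returns [-4, 0]
    H1 returns [-4, 0]
    H2 returns ([-4, 0], 0)
    H3 returns ([-4, 0], 0)
    H4 returns [([-4, 0], 0)]
= [([-4, 0], 0), ([-4, 0], 0)]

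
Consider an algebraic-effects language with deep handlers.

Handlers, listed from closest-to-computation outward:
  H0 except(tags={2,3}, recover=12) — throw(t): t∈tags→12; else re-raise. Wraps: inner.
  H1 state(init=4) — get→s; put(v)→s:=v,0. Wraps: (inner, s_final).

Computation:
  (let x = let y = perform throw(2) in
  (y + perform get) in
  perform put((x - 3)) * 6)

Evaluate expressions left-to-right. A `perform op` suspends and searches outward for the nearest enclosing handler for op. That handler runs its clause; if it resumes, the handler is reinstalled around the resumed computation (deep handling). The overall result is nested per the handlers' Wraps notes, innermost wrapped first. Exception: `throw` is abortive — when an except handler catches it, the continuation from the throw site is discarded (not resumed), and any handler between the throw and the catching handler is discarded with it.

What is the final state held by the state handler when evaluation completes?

Evaluation trace:
throw(2) @ H0 caught ⇒ 12
H1 returns (12, 4)
= (12, 4)

Answer: 4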